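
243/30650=243/30650 = 0.01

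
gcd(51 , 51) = 51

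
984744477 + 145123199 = 1129867676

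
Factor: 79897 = 109^1* 733^1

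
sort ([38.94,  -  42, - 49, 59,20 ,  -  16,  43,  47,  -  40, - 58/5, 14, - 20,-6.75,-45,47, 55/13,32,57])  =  [ - 49, - 45,-42, - 40, - 20 , - 16, - 58/5 ,-6.75,55/13,14,20 , 32,38.94,  43,  47,47,57,59]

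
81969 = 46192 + 35777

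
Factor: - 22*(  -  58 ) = 2^2*11^1*29^1 = 1276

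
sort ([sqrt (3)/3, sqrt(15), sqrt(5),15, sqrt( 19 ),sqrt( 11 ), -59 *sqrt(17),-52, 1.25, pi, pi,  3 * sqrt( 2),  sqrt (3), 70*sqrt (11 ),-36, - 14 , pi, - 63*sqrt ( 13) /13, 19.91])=[ - 59*sqrt ( 17) , - 52, - 36, - 63*sqrt( 13 )/13,-14, sqrt( 3 )/3,1.25, sqrt( 3)  ,  sqrt (5),pi , pi,  pi, sqrt(11),sqrt( 15) , 3*sqrt( 2 ),sqrt(19), 15,19.91, 70*sqrt( 11)]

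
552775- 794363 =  -241588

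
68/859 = 68/859 = 0.08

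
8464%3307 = 1850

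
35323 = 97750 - 62427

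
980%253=221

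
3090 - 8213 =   -  5123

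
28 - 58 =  - 30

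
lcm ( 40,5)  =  40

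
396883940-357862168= 39021772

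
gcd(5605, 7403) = 1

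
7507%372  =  67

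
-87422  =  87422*(- 1) 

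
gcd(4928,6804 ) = 28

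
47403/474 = 100 + 1/158   =  100.01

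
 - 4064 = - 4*1016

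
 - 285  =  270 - 555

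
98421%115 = 96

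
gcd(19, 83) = 1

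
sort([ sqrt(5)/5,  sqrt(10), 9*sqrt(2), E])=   [ sqrt(5)/5,E , sqrt ( 10 ),9*sqrt( 2 )]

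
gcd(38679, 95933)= 1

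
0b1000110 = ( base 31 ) 28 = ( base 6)154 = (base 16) 46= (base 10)70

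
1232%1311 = 1232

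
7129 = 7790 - 661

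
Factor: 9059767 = 47^1*53^1*3637^1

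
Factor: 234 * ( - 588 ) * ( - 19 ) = 2^3*3^3*7^2 * 13^1*19^1 = 2614248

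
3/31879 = 3/31879 =0.00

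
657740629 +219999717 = 877740346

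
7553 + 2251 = 9804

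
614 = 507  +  107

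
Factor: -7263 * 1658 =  - 2^1*3^3*269^1 * 829^1 = - 12042054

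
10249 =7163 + 3086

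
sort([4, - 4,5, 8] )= [-4,4, 5,  8] 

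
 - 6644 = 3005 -9649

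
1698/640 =849/320 = 2.65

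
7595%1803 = 383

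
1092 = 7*156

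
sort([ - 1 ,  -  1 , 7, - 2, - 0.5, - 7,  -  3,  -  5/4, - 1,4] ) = [ - 7, - 3, - 2, - 5/4,-1, -1, - 1,  -  0.5,4,7 ]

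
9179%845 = 729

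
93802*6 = 562812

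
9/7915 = 9/7915 =0.00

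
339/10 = 339/10= 33.90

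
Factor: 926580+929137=1855717 = 449^1*4133^1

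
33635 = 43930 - 10295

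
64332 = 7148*9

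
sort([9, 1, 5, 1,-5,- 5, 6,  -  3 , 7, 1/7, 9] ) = [ - 5, - 5, - 3, 1/7 , 1, 1, 5, 6, 7, 9,9 ] 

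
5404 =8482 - 3078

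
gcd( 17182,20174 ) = 22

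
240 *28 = 6720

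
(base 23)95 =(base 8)324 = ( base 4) 3110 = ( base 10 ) 212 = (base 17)c8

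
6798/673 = 10 + 68/673 = 10.10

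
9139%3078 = 2983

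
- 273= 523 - 796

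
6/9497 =6/9497  =  0.00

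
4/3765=4/3765 = 0.00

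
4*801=3204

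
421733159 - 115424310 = 306308849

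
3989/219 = 3989/219 = 18.21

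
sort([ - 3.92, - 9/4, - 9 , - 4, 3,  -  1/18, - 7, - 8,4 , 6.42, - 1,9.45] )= [ - 9,-8,- 7,-4  , - 3.92 , - 9/4, - 1,  -  1/18 , 3, 4,6.42,9.45]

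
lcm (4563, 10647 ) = 31941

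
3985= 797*5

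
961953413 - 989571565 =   -  27618152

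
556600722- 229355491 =327245231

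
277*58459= 16193143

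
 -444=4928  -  5372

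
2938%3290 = 2938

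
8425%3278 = 1869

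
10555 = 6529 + 4026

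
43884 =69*636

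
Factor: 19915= 5^1*7^1*569^1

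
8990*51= 458490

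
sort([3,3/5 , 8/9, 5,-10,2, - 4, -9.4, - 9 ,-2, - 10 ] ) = [  -  10, - 10,-9.4 , - 9, - 4, - 2,3/5, 8/9,  2,3, 5]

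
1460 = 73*20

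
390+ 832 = 1222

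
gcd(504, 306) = 18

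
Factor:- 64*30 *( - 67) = 2^7*3^1*5^1*67^1 = 128640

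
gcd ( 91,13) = 13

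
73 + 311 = 384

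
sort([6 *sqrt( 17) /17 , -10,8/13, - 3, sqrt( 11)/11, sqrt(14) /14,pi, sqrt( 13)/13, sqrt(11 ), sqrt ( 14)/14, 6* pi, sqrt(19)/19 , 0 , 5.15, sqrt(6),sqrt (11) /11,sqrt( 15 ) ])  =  [ - 10, - 3, 0, sqrt (19)/19, sqrt (14)/14, sqrt( 14) /14, sqrt(13)/13 , sqrt( 11 )/11,sqrt(11)/11  ,  8/13, 6*sqrt( 17) /17,sqrt(6), pi, sqrt( 11 ), sqrt( 15),  5.15,6*pi] 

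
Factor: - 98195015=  - 5^1*29^1 * 43^1*15749^1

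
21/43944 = 7/14648 = 0.00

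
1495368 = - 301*( - 4968 ) 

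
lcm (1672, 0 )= 0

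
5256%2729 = 2527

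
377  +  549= 926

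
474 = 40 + 434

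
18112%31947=18112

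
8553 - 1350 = 7203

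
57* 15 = 855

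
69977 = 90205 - 20228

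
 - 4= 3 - 7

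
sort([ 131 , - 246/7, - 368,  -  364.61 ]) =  [-368 , - 364.61, - 246/7, 131 ]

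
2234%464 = 378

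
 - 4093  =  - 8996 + 4903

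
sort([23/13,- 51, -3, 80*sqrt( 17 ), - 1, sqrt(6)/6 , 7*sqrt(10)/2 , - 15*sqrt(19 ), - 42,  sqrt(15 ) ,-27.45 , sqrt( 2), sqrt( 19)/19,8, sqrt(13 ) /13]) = [-15*sqrt(19), - 51, - 42, - 27.45, - 3, - 1,sqrt (19) /19, sqrt(13) /13,sqrt(6)/6,sqrt(2), 23/13, sqrt( 15 ), 8, 7*sqrt (10) /2, 80*sqrt(17)]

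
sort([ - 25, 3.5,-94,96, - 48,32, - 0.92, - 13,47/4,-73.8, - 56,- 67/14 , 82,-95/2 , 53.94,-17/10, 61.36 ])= [- 94,  -  73.8, - 56, - 48, - 95/2,-25, - 13,-67/14,  -  17/10,- 0.92,  3.5, 47/4,32,  53.94,  61.36, 82,96] 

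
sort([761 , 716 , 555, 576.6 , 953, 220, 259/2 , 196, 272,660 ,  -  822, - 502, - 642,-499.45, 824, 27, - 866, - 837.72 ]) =[ - 866,-837.72, - 822, - 642,-502, - 499.45,27, 259/2  ,  196,220,272, 555, 576.6,  660, 716, 761,824, 953 ]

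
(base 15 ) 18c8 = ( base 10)5363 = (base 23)A34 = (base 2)1010011110011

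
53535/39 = 1372 + 9/13 = 1372.69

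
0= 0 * 2186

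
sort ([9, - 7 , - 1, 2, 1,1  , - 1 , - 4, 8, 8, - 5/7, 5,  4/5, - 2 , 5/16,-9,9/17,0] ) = [ - 9,-7, - 4,  -  2 , - 1 ,-1,  -  5/7, 0,5/16,  9/17,4/5,1, 1,2, 5,8, 8 , 9]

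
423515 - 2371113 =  - 1947598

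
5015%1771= 1473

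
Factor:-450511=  - 43^1 * 10477^1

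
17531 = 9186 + 8345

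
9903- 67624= - 57721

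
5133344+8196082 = 13329426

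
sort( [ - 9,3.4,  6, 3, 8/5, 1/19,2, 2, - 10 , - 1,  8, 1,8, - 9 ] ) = [ - 10, - 9, - 9, - 1, 1/19,1,  8/5, 2, 2,  3,3.4, 6,8 , 8 ] 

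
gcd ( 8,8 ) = 8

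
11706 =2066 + 9640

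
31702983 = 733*43251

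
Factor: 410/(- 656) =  - 5/8 = - 2^( - 3)*5^1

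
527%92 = 67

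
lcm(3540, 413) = 24780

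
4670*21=98070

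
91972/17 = 5410+2/17=5410.12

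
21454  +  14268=35722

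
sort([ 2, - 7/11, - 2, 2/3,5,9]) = [ - 2, - 7/11 , 2/3, 2, 5,9]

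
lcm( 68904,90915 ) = 6545880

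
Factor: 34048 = 2^8 * 7^1*19^1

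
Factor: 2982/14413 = 2^1*3^1*29^ ( - 1 ) = 6/29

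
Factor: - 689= - 13^1*53^1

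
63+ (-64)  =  -1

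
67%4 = 3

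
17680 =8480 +9200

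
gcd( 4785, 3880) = 5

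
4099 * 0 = 0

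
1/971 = 1/971  =  0.00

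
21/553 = 3/79 = 0.04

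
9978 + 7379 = 17357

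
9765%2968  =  861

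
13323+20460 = 33783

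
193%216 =193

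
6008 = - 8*( -751)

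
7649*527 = 4031023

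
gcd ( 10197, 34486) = 1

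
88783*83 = 7368989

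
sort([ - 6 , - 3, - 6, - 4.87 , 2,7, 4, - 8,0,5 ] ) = [ - 8, - 6,-6 , - 4.87, - 3, 0,2, 4, 5,7]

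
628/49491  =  628/49491 = 0.01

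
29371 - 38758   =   - 9387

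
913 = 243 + 670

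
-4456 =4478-8934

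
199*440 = 87560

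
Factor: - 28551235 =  -5^1 * 37^1*157^1 * 983^1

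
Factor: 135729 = 3^3*11^1*457^1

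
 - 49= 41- 90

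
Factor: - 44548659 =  - 3^2*1231^1*4021^1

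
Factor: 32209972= 2^2*113^1  *  71261^1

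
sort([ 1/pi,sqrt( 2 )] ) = [1/pi,sqrt(2)]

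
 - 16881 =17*( - 993 ) 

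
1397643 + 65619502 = 67017145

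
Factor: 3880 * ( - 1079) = - 2^3*5^1* 13^1*83^1*97^1 = -  4186520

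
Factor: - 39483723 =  - 3^1*3407^1*3863^1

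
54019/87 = 620 + 79/87=620.91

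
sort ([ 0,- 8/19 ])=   [ - 8/19,0]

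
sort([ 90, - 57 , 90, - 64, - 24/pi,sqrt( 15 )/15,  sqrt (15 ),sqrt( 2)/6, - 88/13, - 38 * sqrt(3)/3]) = [ - 64, - 57, - 38*sqrt(3 )/3, - 24/pi, - 88/13, sqrt(2)/6,  sqrt(15)/15, sqrt(15 ), 90 , 90] 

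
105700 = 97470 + 8230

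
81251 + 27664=108915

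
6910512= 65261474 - 58350962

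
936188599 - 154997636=781190963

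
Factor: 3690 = 2^1*3^2*5^1 * 41^1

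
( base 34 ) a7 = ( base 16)15B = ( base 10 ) 347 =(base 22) FH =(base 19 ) I5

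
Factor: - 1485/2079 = -5/7 = -5^1*7^( - 1 )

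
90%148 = 90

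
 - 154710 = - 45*3438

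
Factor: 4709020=2^2*5^1*23^1*29^1 * 353^1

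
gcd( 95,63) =1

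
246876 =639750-392874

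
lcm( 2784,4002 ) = 64032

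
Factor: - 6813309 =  - 3^1*53^1  *73^1 *587^1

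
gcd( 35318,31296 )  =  2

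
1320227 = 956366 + 363861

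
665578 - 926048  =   - 260470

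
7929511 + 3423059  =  11352570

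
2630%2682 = 2630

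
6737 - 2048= 4689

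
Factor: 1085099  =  37^1*29327^1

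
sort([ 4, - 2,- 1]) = [-2, - 1,  4 ] 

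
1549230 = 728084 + 821146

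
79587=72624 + 6963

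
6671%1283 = 256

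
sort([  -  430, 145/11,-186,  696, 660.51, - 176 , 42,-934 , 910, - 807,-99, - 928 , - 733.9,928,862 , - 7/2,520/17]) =[ - 934,-928, - 807, - 733.9, - 430 , - 186, - 176 ,-99 ,-7/2, 145/11,520/17, 42, 660.51 , 696,  862,910,928] 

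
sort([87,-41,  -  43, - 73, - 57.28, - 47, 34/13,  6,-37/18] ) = [ - 73, - 57.28, - 47, -43, - 41,- 37/18,34/13,6, 87 ] 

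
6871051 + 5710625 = 12581676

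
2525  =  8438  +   - 5913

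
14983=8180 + 6803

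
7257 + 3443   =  10700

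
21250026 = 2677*7938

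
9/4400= 9/4400 = 0.00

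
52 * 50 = 2600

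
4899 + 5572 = 10471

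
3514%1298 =918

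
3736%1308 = 1120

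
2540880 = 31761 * 80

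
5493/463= 11 + 400/463=11.86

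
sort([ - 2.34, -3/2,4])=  [ - 2.34, - 3/2, 4] 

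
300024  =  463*648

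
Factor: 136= 2^3*17^1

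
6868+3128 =9996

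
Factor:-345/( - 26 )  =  2^( - 1)*3^1*5^1*13^( - 1 )*23^1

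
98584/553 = 98584/553=178.27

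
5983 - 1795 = 4188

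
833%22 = 19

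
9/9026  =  9/9026 = 0.00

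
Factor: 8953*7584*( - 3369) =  - 228753590688 =- 2^5*3^2*7^1*79^1*1123^1 * 1279^1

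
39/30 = 1+ 3/10 = 1.30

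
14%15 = 14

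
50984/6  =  25492/3 = 8497.33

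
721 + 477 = 1198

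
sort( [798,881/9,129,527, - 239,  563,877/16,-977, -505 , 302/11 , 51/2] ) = [-977,  -  505,  -  239,51/2,302/11 , 877/16,881/9, 129, 527,563,798 ]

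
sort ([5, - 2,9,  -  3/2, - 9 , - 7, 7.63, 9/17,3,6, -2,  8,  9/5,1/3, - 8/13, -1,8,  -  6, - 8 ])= [  -  9, -8,- 7, - 6,  -  2,-2,- 3/2, - 1 ,-8/13,1/3, 9/17,9/5, 3, 5, 6,  7.63,  8, 8,  9 ]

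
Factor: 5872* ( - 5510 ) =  - 2^5*5^1*19^1*29^1 *367^1 = - 32354720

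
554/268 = 2 + 9/134 = 2.07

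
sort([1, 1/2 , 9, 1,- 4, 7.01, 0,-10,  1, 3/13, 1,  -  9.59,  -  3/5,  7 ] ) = [-10 ,-9.59, - 4, - 3/5, 0,3/13, 1/2,  1,1, 1, 1,  7, 7.01, 9]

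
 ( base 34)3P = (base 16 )7f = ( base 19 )6d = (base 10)127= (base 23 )5C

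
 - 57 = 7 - 64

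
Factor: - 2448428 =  - 2^2* 612107^1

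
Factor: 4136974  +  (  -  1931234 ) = 2^2*5^1*29^1*3803^1 = 2205740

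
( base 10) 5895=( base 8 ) 13407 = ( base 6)43143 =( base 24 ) a5f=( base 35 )4SF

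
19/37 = 19/37  =  0.51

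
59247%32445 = 26802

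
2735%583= 403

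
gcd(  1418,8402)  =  2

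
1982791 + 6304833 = 8287624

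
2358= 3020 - 662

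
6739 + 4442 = 11181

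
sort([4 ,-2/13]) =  [ - 2/13, 4] 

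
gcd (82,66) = 2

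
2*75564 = 151128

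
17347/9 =17347/9 =1927.44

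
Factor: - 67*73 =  - 4891=- 67^1*73^1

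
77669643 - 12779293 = 64890350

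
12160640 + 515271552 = 527432192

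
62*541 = 33542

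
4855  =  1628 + 3227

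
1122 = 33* 34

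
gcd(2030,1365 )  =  35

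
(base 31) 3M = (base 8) 163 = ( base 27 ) 47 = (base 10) 115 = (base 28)43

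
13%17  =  13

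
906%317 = 272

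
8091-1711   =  6380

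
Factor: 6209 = 7^1 * 887^1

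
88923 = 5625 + 83298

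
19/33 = 19/33 = 0.58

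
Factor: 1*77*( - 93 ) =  - 3^1*7^1*11^1*31^1 = - 7161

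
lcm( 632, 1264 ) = 1264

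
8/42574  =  4/21287 = 0.00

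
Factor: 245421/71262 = 2^( - 1 )*11^1 *67^1 * 107^( - 1) = 737/214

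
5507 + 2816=8323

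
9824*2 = 19648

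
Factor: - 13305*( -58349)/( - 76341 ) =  - 258777815/25447 = - 5^1*19^1 *37^1*83^1 * 887^1*25447^( - 1 )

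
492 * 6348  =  3123216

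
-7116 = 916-8032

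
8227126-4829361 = 3397765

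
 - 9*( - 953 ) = 8577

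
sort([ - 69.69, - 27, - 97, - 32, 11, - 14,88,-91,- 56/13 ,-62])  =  [ - 97, -91, - 69.69, - 62, - 32,-27,-14 ,-56/13,11, 88]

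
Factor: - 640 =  - 2^7 * 5^1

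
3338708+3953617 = 7292325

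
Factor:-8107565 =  - 5^1*1181^1*1373^1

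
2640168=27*97784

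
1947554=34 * 57281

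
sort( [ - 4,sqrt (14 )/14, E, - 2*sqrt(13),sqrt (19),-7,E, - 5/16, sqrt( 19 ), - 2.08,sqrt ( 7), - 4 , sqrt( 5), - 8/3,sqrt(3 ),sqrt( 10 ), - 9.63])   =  [ - 9.63,-2*sqrt( 13 ), - 7, - 4, - 4,-8/3, - 2.08, - 5/16, sqrt (14)/14,sqrt( 3),sqrt(5 ),sqrt(7 ),E,E, sqrt( 10),sqrt( 19),  sqrt( 19)]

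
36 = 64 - 28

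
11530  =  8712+2818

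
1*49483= 49483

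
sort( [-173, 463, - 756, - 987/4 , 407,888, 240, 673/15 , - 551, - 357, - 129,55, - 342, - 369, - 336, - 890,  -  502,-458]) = [ - 890, - 756, - 551, - 502, - 458, - 369, - 357, - 342, -336, - 987/4,-173, - 129, 673/15,55,240, 407, 463,888]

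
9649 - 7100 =2549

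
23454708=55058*426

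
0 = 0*3558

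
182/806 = 7/31  =  0.23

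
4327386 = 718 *6027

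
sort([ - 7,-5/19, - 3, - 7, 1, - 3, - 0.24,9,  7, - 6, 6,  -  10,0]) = [ - 10, - 7,-7 , - 6, - 3, - 3,-5/19, - 0.24, 0, 1, 6,7, 9]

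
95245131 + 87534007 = 182779138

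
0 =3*0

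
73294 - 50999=22295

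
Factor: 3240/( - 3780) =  - 6/7 = - 2^1*3^1*7^( - 1 )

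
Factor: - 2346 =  - 2^1*3^1*17^1*23^1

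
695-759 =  - 64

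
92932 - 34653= 58279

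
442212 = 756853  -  314641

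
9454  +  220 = 9674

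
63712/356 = 15928/89 = 178.97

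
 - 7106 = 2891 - 9997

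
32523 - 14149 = 18374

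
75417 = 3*25139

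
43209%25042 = 18167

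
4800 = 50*96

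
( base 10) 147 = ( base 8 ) 223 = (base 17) 8b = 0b10010011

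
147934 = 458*323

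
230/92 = 5/2 = 2.50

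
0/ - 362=0/1 = - 0.00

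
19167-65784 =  - 46617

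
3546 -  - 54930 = 58476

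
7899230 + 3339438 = 11238668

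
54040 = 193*280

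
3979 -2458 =1521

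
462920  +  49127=512047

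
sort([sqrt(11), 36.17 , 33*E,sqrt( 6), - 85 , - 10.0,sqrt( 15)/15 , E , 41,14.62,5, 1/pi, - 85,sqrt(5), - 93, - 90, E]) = [ - 93, - 90 , - 85, - 85 , - 10.0, sqrt(15)/15, 1/pi,sqrt(5 ), sqrt(6), E, E,sqrt(11 ),5,14.62,36.17,41,33 * E ] 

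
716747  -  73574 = 643173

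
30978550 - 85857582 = -54879032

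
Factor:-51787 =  - 51787^1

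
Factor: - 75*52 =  - 3900=- 2^2*3^1*5^2 *13^1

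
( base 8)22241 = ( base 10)9377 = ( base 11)7055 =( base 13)4364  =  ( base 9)13768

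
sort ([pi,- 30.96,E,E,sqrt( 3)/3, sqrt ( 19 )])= [- 30.96,sqrt(3)/3,E,E , pi , sqrt( 19 )]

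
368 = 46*8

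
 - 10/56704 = -1+28347/28352 = - 0.00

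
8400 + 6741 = 15141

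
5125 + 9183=14308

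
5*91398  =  456990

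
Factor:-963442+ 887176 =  - 76266 =- 2^1*3^2*19^1 * 223^1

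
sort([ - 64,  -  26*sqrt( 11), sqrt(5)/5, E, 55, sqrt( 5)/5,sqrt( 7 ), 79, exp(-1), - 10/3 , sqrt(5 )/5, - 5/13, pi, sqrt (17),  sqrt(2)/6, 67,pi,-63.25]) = [  -  26 * sqrt(11), - 64, - 63.25,- 10/3,-5/13,sqrt(2 )/6, exp( - 1 ),sqrt(5)/5,sqrt( 5)/5 , sqrt(5 ) /5, sqrt(7) , E, pi, pi, sqrt ( 17), 55, 67, 79] 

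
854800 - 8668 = 846132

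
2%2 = 0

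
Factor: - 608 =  - 2^5*19^1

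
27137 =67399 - 40262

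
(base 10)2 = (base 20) 2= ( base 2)10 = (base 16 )2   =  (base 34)2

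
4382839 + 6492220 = 10875059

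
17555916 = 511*34356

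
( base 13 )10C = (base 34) 5B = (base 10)181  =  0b10110101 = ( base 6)501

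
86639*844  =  73123316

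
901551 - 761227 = 140324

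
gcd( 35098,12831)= 7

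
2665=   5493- 2828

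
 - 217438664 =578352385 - 795791049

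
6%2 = 0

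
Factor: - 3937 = -31^1*127^1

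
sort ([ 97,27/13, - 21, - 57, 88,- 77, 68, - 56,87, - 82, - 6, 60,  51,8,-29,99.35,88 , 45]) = [ - 82,-77, - 57,  -  56, - 29, - 21, - 6,27/13, 8, 45, 51 , 60, 68,87,88, 88, 97, 99.35 ]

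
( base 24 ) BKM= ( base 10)6838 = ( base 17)16b4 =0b1101010110110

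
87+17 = 104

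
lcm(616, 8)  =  616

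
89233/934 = 89233/934 = 95.54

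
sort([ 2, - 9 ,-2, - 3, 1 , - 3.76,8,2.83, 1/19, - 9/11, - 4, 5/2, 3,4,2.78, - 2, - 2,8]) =[ -9, - 4, - 3.76 , - 3, - 2,-2, - 2,- 9/11,1/19,  1,2,5/2, 2.78,2.83,  3,4, 8, 8]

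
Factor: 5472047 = 7^1*781721^1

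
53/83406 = 53/83406 = 0.00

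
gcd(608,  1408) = 32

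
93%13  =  2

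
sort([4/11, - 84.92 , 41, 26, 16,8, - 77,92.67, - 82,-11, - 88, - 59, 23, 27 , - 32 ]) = [ - 88, - 84.92, - 82, - 77, - 59,-32, - 11, 4/11, 8,16 , 23,26, 27, 41 , 92.67] 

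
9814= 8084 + 1730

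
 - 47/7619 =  - 1 + 7572/7619 = - 0.01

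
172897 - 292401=- 119504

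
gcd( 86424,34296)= 24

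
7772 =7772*1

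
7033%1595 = 653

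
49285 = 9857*5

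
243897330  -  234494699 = 9402631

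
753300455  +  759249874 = 1512550329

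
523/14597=523/14597 = 0.04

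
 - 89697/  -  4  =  22424 + 1/4  =  22424.25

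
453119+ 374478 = 827597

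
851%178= 139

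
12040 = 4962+7078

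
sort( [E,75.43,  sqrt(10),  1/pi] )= [1/pi, E, sqrt( 10 ),  75.43] 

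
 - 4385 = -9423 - -5038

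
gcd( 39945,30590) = 5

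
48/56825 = 48/56825  =  0.00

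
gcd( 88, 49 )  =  1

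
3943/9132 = 3943/9132 = 0.43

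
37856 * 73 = 2763488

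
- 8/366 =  - 1+179/183= -  0.02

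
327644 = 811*404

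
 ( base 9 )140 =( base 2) 1110101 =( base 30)3R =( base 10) 117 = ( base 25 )4H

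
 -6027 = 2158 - 8185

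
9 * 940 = 8460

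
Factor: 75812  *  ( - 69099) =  - 2^2*3^1 * 11^1* 31^1*743^1*1723^1 = - 5238533388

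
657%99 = 63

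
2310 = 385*6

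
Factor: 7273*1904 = 13847792 = 2^4*7^2*17^1*1039^1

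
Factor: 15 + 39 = 2^1*3^3 = 54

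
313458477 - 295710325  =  17748152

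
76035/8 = 9504 + 3/8 = 9504.38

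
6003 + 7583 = 13586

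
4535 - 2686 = 1849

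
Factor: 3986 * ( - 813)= - 3240618 = - 2^1*3^1*271^1*1993^1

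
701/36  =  19 + 17/36 = 19.47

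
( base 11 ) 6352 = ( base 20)1106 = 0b10000011010110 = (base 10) 8406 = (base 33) 7NO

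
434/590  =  217/295 =0.74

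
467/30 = 15+17/30 = 15.57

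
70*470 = 32900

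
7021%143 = 14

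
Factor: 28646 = 2^1*14323^1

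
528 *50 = 26400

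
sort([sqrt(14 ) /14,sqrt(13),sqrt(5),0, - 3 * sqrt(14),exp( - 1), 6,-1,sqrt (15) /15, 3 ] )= [-3*sqrt( 14 ) ,-1,0,sqrt( 15) /15,sqrt( 14)/14, exp ( - 1 ), sqrt ( 5), 3,  sqrt(13),6 ]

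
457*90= 41130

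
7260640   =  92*78920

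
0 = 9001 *0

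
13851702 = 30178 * 459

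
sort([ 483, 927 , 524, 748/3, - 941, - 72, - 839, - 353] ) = [ - 941, - 839, - 353, - 72 , 748/3, 483 , 524, 927]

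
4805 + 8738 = 13543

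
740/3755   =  148/751  =  0.20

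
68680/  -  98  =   - 34340/49 =- 700.82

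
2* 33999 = 67998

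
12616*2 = 25232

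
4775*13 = 62075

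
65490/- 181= -65490/181 = -361.82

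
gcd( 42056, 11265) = 751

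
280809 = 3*93603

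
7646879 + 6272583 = 13919462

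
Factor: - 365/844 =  - 2^(-2 )*5^1* 73^1*211^ (-1 ) 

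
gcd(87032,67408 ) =88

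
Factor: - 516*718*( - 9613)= 2^3 * 3^1*43^1 * 359^1*9613^1 = 3561501144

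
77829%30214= 17401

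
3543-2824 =719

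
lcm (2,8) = 8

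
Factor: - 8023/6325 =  -5^( - 2 )*11^( - 1)* 23^( - 1)*71^1*113^1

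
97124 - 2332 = 94792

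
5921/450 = 5921/450 = 13.16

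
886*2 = 1772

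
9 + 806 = 815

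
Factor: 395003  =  7^1*73^1*773^1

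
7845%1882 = 317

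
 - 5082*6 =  -30492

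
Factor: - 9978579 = -3^3*13^1*28429^1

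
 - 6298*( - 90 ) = 566820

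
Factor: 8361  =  3^2*929^1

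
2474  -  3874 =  - 1400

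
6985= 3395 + 3590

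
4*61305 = 245220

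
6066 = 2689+3377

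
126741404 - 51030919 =75710485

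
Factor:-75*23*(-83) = 143175 =3^1 * 5^2*23^1*83^1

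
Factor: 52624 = 2^4*11^1*13^1*23^1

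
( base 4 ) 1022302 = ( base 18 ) EDG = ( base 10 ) 4786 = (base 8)11262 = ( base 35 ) 3VQ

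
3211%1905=1306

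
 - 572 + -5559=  - 6131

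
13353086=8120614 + 5232472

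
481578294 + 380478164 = 862056458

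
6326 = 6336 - 10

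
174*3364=585336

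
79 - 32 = 47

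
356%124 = 108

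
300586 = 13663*22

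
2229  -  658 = 1571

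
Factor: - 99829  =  -99829^1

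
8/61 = 8/61 = 0.13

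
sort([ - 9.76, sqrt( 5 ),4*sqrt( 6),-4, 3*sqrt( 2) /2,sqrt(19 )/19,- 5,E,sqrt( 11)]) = [ - 9.76,-5,-4 , sqrt( 19 ) /19, 3*sqrt( 2)/2, sqrt( 5), E,sqrt( 11 ), 4*sqrt(6) ] 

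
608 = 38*16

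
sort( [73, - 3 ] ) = [ - 3,73] 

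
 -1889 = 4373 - 6262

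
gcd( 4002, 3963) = 3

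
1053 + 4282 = 5335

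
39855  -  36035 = 3820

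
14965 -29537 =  - 14572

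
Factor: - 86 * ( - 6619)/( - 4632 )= - 284617/2316 = -2^( - 2 ) * 3^ ( - 1)  *  43^1 * 193^(-1) * 6619^1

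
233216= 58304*4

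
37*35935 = 1329595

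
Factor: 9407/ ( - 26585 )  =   - 5^(  -  1 )*13^( -1)*23^1 = - 23/65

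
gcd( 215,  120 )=5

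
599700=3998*150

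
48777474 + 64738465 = 113515939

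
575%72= 71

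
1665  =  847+818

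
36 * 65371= 2353356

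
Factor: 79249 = 19^1*43^1*97^1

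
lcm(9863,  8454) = 59178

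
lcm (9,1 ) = 9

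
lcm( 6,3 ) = 6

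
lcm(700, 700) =700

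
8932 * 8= 71456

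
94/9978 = 47/4989 = 0.01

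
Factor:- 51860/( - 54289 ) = 2^2*5^1*233^( - 2 )*2593^1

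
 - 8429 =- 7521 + -908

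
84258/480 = 14043/80= 175.54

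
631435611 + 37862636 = 669298247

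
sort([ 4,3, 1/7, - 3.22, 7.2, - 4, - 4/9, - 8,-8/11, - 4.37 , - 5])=[ - 8, - 5, - 4.37, - 4, - 3.22, - 8/11, - 4/9, 1/7, 3, 4,7.2] 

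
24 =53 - 29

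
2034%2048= 2034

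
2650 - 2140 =510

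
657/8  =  82 + 1/8 = 82.12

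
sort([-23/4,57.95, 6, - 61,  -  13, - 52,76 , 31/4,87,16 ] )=[ - 61, - 52, - 13, - 23/4, 6,31/4, 16, 57.95, 76,87]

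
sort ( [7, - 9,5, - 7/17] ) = [ - 9, - 7/17 , 5, 7]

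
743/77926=743/77926 = 0.01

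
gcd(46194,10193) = 1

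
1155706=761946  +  393760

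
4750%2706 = 2044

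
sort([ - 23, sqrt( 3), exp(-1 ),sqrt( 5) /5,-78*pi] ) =[ -78*pi,-23, exp(-1), sqrt(5)/5,sqrt( 3)] 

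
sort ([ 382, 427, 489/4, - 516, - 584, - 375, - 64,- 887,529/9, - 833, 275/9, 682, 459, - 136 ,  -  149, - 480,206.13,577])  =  [ -887, - 833,-584, - 516, - 480, - 375, -149, - 136, - 64,275/9,529/9,489/4,206.13,382,427,459 , 577,682 ] 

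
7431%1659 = 795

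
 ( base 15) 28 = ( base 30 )18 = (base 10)38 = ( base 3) 1102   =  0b100110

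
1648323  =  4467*369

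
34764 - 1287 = 33477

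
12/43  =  12/43 = 0.28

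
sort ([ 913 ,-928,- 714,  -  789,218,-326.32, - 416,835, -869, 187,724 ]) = [ - 928,-869,-789,-714, - 416, -326.32,187, 218, 724,  835, 913 ]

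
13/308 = 13/308 = 0.04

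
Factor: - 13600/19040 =  -  5/7=   - 5^1*7^(  -  1)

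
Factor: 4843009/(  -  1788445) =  - 5^( - 1)*357689^( - 1)*4843009^1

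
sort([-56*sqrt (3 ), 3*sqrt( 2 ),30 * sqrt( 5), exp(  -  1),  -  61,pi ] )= [  -  56*sqrt(3), -61,exp( - 1 ),pi, 3*sqrt( 2 ),30*sqrt ( 5) ] 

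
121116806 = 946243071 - 825126265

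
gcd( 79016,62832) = 952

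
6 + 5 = 11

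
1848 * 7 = 12936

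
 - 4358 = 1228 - 5586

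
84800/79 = 1073 + 33/79 = 1073.42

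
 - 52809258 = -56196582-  - 3387324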